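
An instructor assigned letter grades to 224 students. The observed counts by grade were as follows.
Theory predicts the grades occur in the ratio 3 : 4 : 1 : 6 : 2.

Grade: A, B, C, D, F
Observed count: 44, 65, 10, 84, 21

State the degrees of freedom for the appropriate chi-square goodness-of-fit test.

There are k = 5 categories and no parameters were estimated from the data, so df = 5 − 1 = 4.

4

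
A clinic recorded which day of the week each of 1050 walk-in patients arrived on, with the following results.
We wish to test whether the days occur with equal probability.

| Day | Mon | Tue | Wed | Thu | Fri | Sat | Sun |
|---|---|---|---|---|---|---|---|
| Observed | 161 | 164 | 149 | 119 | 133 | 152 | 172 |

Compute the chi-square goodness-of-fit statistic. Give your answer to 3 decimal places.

Under H₀ each category has probability 1/7, so each expected count is 1050/7 = 150.
Mon: (161 − 150)²/150 = 121/150 = 0.8067
Tue: (164 − 150)²/150 = 196/150 = 1.3067
Wed: (149 − 150)²/150 = 1/150 = 0.0067
Thu: (119 − 150)²/150 = 961/150 = 6.4067
Fri: (133 − 150)²/150 = 289/150 = 1.9267
Sat: (152 − 150)²/150 = 4/150 = 0.0267
Sun: (172 − 150)²/150 = 484/150 = 3.2267
Sum = 13.707

13.707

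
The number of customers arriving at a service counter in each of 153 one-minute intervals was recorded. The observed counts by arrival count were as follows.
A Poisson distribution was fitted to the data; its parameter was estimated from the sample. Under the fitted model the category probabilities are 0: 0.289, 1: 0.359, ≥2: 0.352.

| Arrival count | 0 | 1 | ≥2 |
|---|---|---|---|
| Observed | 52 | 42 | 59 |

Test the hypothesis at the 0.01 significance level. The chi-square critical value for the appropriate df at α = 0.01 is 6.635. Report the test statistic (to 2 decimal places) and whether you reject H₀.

4.90; do not reject

Expected counts E_i = n·p_i: 153×0.289 = 44.217, 153×0.359 = 54.927, 153×0.352 = 53.856.
χ² = (52−44.217)²/44.217 + (42−54.927)²/54.927 + (59−53.856)²/53.856
   = 1.370 + 3.042 + 0.491
Sum = 4.90
df = 1. Since 4.90 < 6.635, we do not reject H₀.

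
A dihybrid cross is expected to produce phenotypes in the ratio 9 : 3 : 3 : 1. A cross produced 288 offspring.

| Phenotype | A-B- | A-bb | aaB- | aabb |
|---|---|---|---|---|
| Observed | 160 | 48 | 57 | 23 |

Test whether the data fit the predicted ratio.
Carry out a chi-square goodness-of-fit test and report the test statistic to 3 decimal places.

2.247

Ratio total = 16. Expected counts: 288×9/16 = 162, 288×3/16 = 54, 288×3/16 = 54, 288×1/16 = 18.
cat         O        E   (O−E)²/E
A-B-      160      162     0.0247
A-bb       48       54     0.6667
aaB-       57       54     0.1667
aabb       23       18     1.3889
Sum = 2.247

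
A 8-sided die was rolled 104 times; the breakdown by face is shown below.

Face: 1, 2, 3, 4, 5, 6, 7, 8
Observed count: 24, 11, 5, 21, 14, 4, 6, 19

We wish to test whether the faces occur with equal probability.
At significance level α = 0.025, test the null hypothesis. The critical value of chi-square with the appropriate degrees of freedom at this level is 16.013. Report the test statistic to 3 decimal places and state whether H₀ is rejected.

Under H₀ each category has probability 1/8, so each expected count is 104/8 = 13.
χ² = (24−13)²/13 + (11−13)²/13 + (5−13)²/13 + (21−13)²/13 + (14−13)²/13 + (4−13)²/13 + (6−13)²/13 + (19−13)²/13
   = 9.3077 + 0.3077 + 4.9231 + 4.9231 + 0.0769 + 6.2308 + 3.7692 + 2.7692
Sum = 32.308
df = 7. Since 32.308 > 16.013, we reject H₀.

32.308; reject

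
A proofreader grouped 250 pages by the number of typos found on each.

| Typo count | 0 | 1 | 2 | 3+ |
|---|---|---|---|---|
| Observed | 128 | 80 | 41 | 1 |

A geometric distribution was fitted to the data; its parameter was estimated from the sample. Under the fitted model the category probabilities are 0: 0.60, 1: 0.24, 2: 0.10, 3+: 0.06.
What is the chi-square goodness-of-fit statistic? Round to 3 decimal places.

Expected counts E_i = n·p_i: 250×0.60 = 150, 250×0.24 = 60, 250×0.10 = 25, 250×0.06 = 15.
cat         O        E   (O−E)²/E
0         128      150     3.2267
1          80       60     6.6667
2          41       25    10.2400
3+          1       15    13.0667
Sum = 33.200

33.200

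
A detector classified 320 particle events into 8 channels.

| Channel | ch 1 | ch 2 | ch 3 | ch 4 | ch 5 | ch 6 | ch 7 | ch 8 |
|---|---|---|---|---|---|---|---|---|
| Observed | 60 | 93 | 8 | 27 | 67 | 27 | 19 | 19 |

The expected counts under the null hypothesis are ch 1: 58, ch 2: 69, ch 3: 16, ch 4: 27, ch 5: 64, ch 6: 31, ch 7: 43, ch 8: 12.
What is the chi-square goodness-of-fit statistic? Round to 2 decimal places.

ch 1: (60 − 58)²/58 = 4/58 = 0.069
ch 2: (93 − 69)²/69 = 576/69 = 8.348
ch 3: (8 − 16)²/16 = 64/16 = 4.000
ch 4: (27 − 27)²/27 = 0/27 = 0.000
ch 5: (67 − 64)²/64 = 9/64 = 0.141
ch 6: (27 − 31)²/31 = 16/31 = 0.516
ch 7: (19 − 43)²/43 = 576/43 = 13.395
ch 8: (19 − 12)²/12 = 49/12 = 4.083
Sum = 30.55

30.55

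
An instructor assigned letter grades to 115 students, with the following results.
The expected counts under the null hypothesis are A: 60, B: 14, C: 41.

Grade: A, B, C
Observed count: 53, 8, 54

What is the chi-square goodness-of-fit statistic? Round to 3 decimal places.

7.510

χ² = (53−60)²/60 + (8−14)²/14 + (54−41)²/41
   = 0.8167 + 2.5714 + 4.1220
Sum = 7.510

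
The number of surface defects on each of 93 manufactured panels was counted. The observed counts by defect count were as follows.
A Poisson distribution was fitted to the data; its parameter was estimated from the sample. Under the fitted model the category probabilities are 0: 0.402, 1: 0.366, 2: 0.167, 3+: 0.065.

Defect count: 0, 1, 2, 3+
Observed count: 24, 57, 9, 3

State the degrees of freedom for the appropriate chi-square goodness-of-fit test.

2

There are k = 4 categories and 1 parameter estimated from the data, so df = 4 − 1 − 1 = 2.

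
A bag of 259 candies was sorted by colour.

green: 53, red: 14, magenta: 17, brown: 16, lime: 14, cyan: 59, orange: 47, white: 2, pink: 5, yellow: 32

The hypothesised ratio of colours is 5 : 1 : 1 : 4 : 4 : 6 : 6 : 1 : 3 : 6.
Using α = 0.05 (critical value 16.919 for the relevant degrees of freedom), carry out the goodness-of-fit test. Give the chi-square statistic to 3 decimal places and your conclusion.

Ratio total = 37. Expected counts: 259×5/37 = 35, 259×1/37 = 7, 259×1/37 = 7, 259×4/37 = 28, 259×4/37 = 28, 259×6/37 = 42, 259×6/37 = 42, 259×1/37 = 7, 259×3/37 = 21, 259×6/37 = 42.
χ² = (53−35)²/35 + (14−7)²/7 + (17−7)²/7 + (16−28)²/28 + (14−28)²/28 + (59−42)²/42 + (47−42)²/42 + (2−7)²/7 + (5−21)²/21 + (32−42)²/42
   = 9.2571 + 7.0000 + 14.2857 + 5.1429 + 7.0000 + 6.8810 + 0.5952 + 3.5714 + 12.1905 + 2.3810
Sum = 68.305
df = 9. Since 68.305 > 16.919, we reject H₀.

68.305; reject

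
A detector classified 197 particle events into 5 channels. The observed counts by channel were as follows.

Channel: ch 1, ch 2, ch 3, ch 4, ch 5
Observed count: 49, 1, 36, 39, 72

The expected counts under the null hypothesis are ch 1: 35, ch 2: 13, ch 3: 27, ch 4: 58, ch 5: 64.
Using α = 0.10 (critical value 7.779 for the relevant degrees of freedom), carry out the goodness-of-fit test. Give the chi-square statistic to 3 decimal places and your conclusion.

ch 1: (49 − 35)²/35 = 196/35 = 5.6000
ch 2: (1 − 13)²/13 = 144/13 = 11.0769
ch 3: (36 − 27)²/27 = 81/27 = 3.0000
ch 4: (39 − 58)²/58 = 361/58 = 6.2241
ch 5: (72 − 64)²/64 = 64/64 = 1.0000
Sum = 26.901
df = 4. Since 26.901 > 7.779, we reject H₀.

26.901; reject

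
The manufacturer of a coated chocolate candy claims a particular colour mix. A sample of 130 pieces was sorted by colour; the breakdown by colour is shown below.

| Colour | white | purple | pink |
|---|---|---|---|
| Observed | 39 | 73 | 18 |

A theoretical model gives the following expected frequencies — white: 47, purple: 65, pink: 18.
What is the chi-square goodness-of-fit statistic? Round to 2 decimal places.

2.35

white: (39 − 47)²/47 = 64/47 = 1.362
purple: (73 − 65)²/65 = 64/65 = 0.985
pink: (18 − 18)²/18 = 0/18 = 0.000
Sum = 2.35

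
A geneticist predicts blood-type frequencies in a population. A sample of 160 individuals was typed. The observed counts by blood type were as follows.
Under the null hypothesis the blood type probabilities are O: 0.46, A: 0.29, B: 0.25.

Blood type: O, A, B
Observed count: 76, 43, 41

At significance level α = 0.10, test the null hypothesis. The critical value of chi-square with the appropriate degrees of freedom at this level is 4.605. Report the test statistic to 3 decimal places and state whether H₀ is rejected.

Expected counts E_i = n·p_i: 160×0.46 = 73.6, 160×0.29 = 46.4, 160×0.25 = 40.
χ² = (76−73.6)²/73.6 + (43−46.4)²/46.4 + (41−40)²/40
   = 0.0783 + 0.2491 + 0.0250
Sum = 0.352
df = 2. Since 0.352 < 4.605, we do not reject H₀.

0.352; do not reject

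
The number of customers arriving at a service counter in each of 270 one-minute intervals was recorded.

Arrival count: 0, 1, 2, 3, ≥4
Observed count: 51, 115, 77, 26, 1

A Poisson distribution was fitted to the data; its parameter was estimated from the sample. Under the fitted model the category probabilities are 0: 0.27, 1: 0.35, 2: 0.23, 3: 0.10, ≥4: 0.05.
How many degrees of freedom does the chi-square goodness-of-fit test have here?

There are k = 5 categories and 1 parameter estimated from the data, so df = 5 − 1 − 1 = 3.

3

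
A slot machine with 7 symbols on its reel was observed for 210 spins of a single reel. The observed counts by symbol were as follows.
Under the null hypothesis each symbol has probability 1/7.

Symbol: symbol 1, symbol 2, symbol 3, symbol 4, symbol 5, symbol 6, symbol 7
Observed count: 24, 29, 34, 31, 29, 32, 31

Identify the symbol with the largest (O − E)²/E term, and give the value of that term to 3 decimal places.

symbol 1, 1.200

Expected count for each of the 7 categories: 210/7 = 30.
symbol 1: (24 − 30)²/30 = 36/30 = 1.2000
symbol 2: (29 − 30)²/30 = 1/30 = 0.0333
symbol 3: (34 − 30)²/30 = 16/30 = 0.5333
symbol 4: (31 − 30)²/30 = 1/30 = 0.0333
symbol 5: (29 − 30)²/30 = 1/30 = 0.0333
symbol 6: (32 − 30)²/30 = 4/30 = 0.1333
symbol 7: (31 − 30)²/30 = 1/30 = 0.0333
The largest term is for symbol 1: 1.200.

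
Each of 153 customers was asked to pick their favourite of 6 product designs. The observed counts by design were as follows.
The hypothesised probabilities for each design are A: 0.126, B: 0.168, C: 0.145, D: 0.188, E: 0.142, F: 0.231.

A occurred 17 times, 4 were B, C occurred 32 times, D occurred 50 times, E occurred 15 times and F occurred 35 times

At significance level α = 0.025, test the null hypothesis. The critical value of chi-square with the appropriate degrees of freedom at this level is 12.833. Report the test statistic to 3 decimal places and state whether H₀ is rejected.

40.702; reject

Expected counts E_i = n·p_i: 153×0.126 = 19.278, 153×0.168 = 25.704, 153×0.145 = 22.185, 153×0.188 = 28.764, 153×0.142 = 21.726, 153×0.231 = 35.343.
χ² = (17−19.278)²/19.278 + (4−25.704)²/25.704 + (32−22.185)²/22.185 + (50−28.764)²/28.764 + (15−21.726)²/21.726 + (35−35.343)²/35.343
   = 0.2692 + 18.3265 + 4.3423 + 15.6782 + 2.0823 + 0.0033
Sum = 40.702
df = 5. Since 40.702 > 12.833, we reject H₀.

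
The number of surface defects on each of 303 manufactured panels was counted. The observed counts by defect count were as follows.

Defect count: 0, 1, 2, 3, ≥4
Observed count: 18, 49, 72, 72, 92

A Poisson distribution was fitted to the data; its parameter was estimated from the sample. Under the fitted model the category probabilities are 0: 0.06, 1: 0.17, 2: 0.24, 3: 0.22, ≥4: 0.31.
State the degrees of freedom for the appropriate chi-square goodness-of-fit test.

3

There are k = 5 categories and 1 parameter estimated from the data, so df = 5 − 1 − 1 = 3.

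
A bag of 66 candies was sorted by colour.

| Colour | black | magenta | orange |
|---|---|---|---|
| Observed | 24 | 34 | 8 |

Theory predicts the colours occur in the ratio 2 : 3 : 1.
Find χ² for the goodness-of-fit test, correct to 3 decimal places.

Ratio total = 6. Expected counts: 66×2/6 = 22, 66×3/6 = 33, 66×1/6 = 11.
black: (24 − 22)²/22 = 4/22 = 0.1818
magenta: (34 − 33)²/33 = 1/33 = 0.0303
orange: (8 − 11)²/11 = 9/11 = 0.8182
Sum = 1.030

1.030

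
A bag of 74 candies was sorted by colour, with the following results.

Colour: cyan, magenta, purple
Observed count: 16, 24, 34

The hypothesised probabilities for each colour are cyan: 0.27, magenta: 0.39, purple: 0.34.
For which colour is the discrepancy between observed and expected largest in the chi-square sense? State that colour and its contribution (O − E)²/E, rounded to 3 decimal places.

Expected counts E_i = n·p_i: 74×0.27 = 19.98, 74×0.39 = 28.86, 74×0.34 = 25.16.
χ² = (16−19.98)²/19.98 + (24−28.86)²/28.86 + (34−25.16)²/25.16
   = 0.7928 + 0.8184 + 3.1059
The largest term is for purple: 3.106.

purple, 3.106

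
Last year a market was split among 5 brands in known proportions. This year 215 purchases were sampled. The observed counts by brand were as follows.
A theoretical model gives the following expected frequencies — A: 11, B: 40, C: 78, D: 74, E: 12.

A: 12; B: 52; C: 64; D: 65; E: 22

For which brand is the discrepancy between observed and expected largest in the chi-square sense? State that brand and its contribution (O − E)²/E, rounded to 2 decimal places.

E, 8.33

A: (12 − 11)²/11 = 1/11 = 0.091
B: (52 − 40)²/40 = 144/40 = 3.600
C: (64 − 78)²/78 = 196/78 = 2.513
D: (65 − 74)²/74 = 81/74 = 1.095
E: (22 − 12)²/12 = 100/12 = 8.333
The largest term is for E: 8.33.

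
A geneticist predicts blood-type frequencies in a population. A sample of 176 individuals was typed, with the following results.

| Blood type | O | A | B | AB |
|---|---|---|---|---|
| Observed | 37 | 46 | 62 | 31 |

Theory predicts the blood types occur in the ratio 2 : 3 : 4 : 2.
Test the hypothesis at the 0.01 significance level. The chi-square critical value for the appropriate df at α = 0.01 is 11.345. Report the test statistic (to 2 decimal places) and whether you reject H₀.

0.96; do not reject

Ratio total = 11. Expected counts: 176×2/11 = 32, 176×3/11 = 48, 176×4/11 = 64, 176×2/11 = 32.
cat         O        E   (O−E)²/E
O          37       32      0.781
A          46       48      0.083
B          62       64      0.063
AB         31       32      0.031
Sum = 0.96
df = 3. Since 0.96 < 11.345, we do not reject H₀.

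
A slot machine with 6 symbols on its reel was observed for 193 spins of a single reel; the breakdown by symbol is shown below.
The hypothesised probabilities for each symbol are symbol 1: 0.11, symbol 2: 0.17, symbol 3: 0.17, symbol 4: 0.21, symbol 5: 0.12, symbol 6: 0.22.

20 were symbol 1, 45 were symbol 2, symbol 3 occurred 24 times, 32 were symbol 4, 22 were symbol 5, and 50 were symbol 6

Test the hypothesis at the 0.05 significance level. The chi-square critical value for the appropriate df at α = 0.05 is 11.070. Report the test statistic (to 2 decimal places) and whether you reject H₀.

Expected counts E_i = n·p_i: 193×0.11 = 21.23, 193×0.17 = 32.81, 193×0.17 = 32.81, 193×0.21 = 40.53, 193×0.12 = 23.16, 193×0.22 = 42.46.
χ² = (20−21.23)²/21.23 + (45−32.81)²/32.81 + (24−32.81)²/32.81 + (32−40.53)²/40.53 + (22−23.16)²/23.16 + (50−42.46)²/42.46
   = 0.071 + 4.529 + 2.366 + 1.795 + 0.058 + 1.339
Sum = 10.16
df = 5. Since 10.16 < 11.070, we do not reject H₀.

10.16; do not reject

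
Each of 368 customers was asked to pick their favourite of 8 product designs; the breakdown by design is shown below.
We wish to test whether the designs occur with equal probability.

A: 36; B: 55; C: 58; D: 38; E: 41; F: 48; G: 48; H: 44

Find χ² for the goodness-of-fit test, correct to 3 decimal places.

9.261

Expected count for each of the 8 categories: 368/8 = 46.
χ² = (36−46)²/46 + (55−46)²/46 + (58−46)²/46 + (38−46)²/46 + (41−46)²/46 + (48−46)²/46 + (48−46)²/46 + (44−46)²/46
   = 2.1739 + 1.7609 + 3.1304 + 1.3913 + 0.5435 + 0.0870 + 0.0870 + 0.0870
Sum = 9.261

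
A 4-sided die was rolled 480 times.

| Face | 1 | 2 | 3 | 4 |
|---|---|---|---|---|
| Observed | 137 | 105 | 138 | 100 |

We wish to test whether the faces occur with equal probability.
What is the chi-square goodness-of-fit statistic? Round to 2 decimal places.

Expected count for each of the 4 categories: 480/4 = 120.
cat         O        E   (O−E)²/E
1         137      120      2.408
2         105      120      1.875
3         138      120      2.700
4         100      120      3.333
Sum = 10.32

10.32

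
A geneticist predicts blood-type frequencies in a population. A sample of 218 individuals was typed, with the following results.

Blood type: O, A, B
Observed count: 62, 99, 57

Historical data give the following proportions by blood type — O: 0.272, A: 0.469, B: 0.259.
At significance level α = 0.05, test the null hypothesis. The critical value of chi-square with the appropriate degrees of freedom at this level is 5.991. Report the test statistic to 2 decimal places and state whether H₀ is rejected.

Expected counts E_i = n·p_i: 218×0.272 = 59.296, 218×0.469 = 102.242, 218×0.259 = 56.462.
O: (62 − 59.296)²/59.296 = 7.311616/59.296 = 0.123
A: (99 − 102.242)²/102.242 = 10.510564/102.242 = 0.103
B: (57 − 56.462)²/56.462 = 0.289444/56.462 = 0.005
Sum = 0.23
df = 2. Since 0.23 < 5.991, we do not reject H₀.

0.23; do not reject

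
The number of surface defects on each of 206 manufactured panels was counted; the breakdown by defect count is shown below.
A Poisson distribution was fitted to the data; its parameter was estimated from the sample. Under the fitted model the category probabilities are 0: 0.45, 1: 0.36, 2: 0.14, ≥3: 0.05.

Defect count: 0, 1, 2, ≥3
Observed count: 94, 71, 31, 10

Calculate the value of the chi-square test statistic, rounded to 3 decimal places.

Expected counts E_i = n·p_i: 206×0.45 = 92.7, 206×0.36 = 74.16, 206×0.14 = 28.84, 206×0.05 = 10.3.
cat         O        E   (O−E)²/E
0          94     92.7     0.0182
1          71    74.16     0.1346
2          31    28.84     0.1618
≥3         10     10.3     0.0087
Sum = 0.323

0.323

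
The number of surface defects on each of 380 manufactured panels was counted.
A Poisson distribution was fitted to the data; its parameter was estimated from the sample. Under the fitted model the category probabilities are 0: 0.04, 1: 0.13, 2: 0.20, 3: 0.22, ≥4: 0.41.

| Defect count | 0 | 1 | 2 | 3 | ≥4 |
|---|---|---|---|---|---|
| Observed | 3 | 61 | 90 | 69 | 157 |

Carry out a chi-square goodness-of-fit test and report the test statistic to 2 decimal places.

17.65

Expected counts E_i = n·p_i: 380×0.04 = 15.2, 380×0.13 = 49.4, 380×0.20 = 76, 380×0.22 = 83.6, 380×0.41 = 155.8.
cat         O        E   (O−E)²/E
0           3     15.2      9.792
1          61     49.4      2.724
2          90       76      2.579
3          69     83.6      2.550
≥4        157    155.8      0.009
Sum = 17.65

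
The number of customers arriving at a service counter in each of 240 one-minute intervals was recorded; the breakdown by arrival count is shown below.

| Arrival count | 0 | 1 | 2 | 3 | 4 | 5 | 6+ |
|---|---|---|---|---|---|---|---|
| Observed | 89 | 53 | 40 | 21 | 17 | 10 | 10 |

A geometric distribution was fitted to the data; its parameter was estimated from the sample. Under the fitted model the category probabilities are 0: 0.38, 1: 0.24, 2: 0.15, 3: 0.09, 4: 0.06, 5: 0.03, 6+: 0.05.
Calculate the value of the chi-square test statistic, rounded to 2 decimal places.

2.77

Expected counts E_i = n·p_i: 240×0.38 = 91.2, 240×0.24 = 57.6, 240×0.15 = 36, 240×0.09 = 21.6, 240×0.06 = 14.4, 240×0.03 = 7.2, 240×0.05 = 12.
cat         O        E   (O−E)²/E
0          89     91.2      0.053
1          53     57.6      0.367
2          40       36      0.444
3          21     21.6      0.017
4          17     14.4      0.469
5          10      7.2      1.089
6+         10       12      0.333
Sum = 2.77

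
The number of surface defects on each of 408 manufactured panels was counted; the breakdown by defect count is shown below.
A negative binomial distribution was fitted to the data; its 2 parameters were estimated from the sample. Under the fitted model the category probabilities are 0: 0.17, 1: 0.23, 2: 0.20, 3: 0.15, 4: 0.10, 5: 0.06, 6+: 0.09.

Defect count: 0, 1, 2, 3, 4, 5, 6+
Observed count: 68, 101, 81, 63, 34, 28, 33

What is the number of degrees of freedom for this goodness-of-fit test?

There are k = 7 categories and 2 parameters estimated from the data, so df = 7 − 1 − 2 = 4.

4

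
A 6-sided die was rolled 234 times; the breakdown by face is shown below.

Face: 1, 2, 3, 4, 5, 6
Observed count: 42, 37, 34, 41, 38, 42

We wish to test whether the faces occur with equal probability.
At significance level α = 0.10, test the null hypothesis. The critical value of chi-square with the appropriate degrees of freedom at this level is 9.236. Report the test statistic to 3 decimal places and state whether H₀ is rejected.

Under H₀ each category has probability 1/6, so each expected count is 234/6 = 39.
χ² = (42−39)²/39 + (37−39)²/39 + (34−39)²/39 + (41−39)²/39 + (38−39)²/39 + (42−39)²/39
   = 0.2308 + 0.1026 + 0.6410 + 0.1026 + 0.0256 + 0.2308
Sum = 1.333
df = 5. Since 1.333 < 9.236, we do not reject H₀.

1.333; do not reject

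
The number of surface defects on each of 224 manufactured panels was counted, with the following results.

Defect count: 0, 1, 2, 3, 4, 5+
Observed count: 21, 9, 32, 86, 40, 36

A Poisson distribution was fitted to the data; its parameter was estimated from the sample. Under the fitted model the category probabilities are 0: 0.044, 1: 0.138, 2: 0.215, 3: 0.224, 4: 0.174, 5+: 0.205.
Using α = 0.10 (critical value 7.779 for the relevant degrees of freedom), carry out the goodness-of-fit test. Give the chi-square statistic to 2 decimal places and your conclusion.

61.30; reject

Expected counts E_i = n·p_i: 224×0.044 = 9.856, 224×0.138 = 30.912, 224×0.215 = 48.16, 224×0.224 = 50.176, 224×0.174 = 38.976, 224×0.205 = 45.92.
χ² = (21−9.856)²/9.856 + (9−30.912)²/30.912 + (32−48.16)²/48.16 + (86−50.176)²/50.176 + (40−38.976)²/38.976 + (36−45.92)²/45.92
   = 12.600 + 15.532 + 5.422 + 25.577 + 0.027 + 2.143
Sum = 61.30
df = 4. Since 61.30 > 7.779, we reject H₀.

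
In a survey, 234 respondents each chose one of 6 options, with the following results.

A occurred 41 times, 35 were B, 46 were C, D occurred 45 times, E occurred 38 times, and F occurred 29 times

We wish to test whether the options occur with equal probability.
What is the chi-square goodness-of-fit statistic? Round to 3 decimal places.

Expected count for each of the 6 categories: 234/6 = 39.
A: (41 − 39)²/39 = 4/39 = 0.1026
B: (35 − 39)²/39 = 16/39 = 0.4103
C: (46 − 39)²/39 = 49/39 = 1.2564
D: (45 − 39)²/39 = 36/39 = 0.9231
E: (38 − 39)²/39 = 1/39 = 0.0256
F: (29 − 39)²/39 = 100/39 = 2.5641
Sum = 5.282

5.282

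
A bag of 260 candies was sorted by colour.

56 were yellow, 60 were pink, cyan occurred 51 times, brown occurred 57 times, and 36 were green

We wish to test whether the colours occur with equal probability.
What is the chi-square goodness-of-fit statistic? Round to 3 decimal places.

Expected count for each of the 5 categories: 260/5 = 52.
cat         O        E   (O−E)²/E
yellow     56       52     0.3077
pink       60       52     1.2308
cyan       51       52     0.0192
brown      57       52     0.4808
green      36       52     4.9231
Sum = 6.962

6.962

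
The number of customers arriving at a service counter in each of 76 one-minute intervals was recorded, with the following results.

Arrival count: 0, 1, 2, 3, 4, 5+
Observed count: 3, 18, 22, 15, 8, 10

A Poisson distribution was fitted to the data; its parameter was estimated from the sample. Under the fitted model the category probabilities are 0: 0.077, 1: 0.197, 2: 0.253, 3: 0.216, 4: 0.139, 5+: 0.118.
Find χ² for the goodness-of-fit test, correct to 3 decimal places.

3.265

Expected counts E_i = n·p_i: 76×0.077 = 5.852, 76×0.197 = 14.972, 76×0.253 = 19.228, 76×0.216 = 16.416, 76×0.139 = 10.564, 76×0.118 = 8.968.
χ² = (3−5.852)²/5.852 + (18−14.972)²/14.972 + (22−19.228)²/19.228 + (15−16.416)²/16.416 + (8−10.564)²/10.564 + (10−8.968)²/8.968
   = 1.3899 + 0.6124 + 0.3996 + 0.1221 + 0.6223 + 0.1188
Sum = 3.265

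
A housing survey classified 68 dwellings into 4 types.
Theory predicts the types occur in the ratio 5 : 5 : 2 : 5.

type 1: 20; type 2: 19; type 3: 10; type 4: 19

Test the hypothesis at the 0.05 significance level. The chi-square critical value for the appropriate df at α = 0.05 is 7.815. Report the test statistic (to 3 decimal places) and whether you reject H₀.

Ratio total = 17. Expected counts: 68×5/17 = 20, 68×5/17 = 20, 68×2/17 = 8, 68×5/17 = 20.
cat         O        E   (O−E)²/E
type 1     20       20     0.0000
type 2     19       20     0.0500
type 3     10        8     0.5000
type 4     19       20     0.0500
Sum = 0.600
df = 3. Since 0.600 < 7.815, we do not reject H₀.

0.600; do not reject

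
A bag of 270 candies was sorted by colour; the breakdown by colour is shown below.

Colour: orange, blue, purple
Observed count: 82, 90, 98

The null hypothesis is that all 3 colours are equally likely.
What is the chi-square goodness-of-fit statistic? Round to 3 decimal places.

1.422

Expected count for each of the 3 categories: 270/3 = 90.
cat         O        E   (O−E)²/E
orange     82       90     0.7111
blue       90       90     0.0000
purple     98       90     0.7111
Sum = 1.422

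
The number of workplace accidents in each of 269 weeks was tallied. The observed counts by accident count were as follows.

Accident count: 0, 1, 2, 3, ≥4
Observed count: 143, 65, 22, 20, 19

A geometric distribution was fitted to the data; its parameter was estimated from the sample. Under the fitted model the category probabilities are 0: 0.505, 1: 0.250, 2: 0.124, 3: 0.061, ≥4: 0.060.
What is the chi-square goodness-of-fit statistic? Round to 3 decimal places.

5.611

Expected counts E_i = n·p_i: 269×0.505 = 135.845, 269×0.250 = 67.25, 269×0.124 = 33.356, 269×0.061 = 16.409, 269×0.060 = 16.14.
χ² = (143−135.845)²/135.845 + (65−67.25)²/67.25 + (22−33.356)²/33.356 + (20−16.409)²/16.409 + (19−16.14)²/16.14
   = 0.3769 + 0.0753 + 3.8661 + 0.7859 + 0.5068
Sum = 5.611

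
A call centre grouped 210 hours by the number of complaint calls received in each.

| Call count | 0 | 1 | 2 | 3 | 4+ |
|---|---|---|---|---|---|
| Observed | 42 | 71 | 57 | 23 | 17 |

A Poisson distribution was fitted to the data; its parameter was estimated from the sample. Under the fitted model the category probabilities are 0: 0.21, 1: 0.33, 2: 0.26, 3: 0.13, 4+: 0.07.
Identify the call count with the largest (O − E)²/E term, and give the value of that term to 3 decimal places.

Expected counts E_i = n·p_i: 210×0.21 = 44.1, 210×0.33 = 69.3, 210×0.26 = 54.6, 210×0.13 = 27.3, 210×0.07 = 14.7.
cat         O        E   (O−E)²/E
0          42     44.1     0.1000
1          71     69.3     0.0417
2          57     54.6     0.1055
3          23     27.3     0.6773
4+         17     14.7     0.3599
The largest term is for 3: 0.677.

3, 0.677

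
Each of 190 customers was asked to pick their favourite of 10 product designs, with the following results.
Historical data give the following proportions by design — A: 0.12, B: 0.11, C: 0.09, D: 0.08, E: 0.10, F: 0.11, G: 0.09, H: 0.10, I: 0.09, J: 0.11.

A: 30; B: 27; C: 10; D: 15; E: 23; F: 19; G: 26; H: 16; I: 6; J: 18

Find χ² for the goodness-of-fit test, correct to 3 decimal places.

20.733

Expected counts E_i = n·p_i: 190×0.12 = 22.8, 190×0.11 = 20.9, 190×0.09 = 17.1, 190×0.08 = 15.2, 190×0.10 = 19, 190×0.11 = 20.9, 190×0.09 = 17.1, 190×0.10 = 19, 190×0.09 = 17.1, 190×0.11 = 20.9.
χ² = (30−22.8)²/22.8 + (27−20.9)²/20.9 + (10−17.1)²/17.1 + (15−15.2)²/15.2 + (23−19)²/19 + (19−20.9)²/20.9 + (26−17.1)²/17.1 + (16−19)²/19 + (6−17.1)²/17.1 + (18−20.9)²/20.9
   = 2.2737 + 1.7804 + 2.9480 + 0.0026 + 0.8421 + 0.1727 + 4.6322 + 0.4737 + 7.2053 + 0.4024
Sum = 20.733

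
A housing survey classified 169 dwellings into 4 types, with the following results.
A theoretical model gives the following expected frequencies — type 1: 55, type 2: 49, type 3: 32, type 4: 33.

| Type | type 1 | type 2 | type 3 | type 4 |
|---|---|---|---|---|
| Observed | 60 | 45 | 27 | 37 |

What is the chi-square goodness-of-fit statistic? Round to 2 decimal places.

2.05

χ² = (60−55)²/55 + (45−49)²/49 + (27−32)²/32 + (37−33)²/33
   = 0.455 + 0.327 + 0.781 + 0.485
Sum = 2.05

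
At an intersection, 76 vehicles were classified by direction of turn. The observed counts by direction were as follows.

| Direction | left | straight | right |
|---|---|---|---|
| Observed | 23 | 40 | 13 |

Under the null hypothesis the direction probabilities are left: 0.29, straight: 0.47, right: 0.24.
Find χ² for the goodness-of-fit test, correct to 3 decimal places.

2.060

Expected counts E_i = n·p_i: 76×0.29 = 22.04, 76×0.47 = 35.72, 76×0.24 = 18.24.
χ² = (23−22.04)²/22.04 + (40−35.72)²/35.72 + (13−18.24)²/18.24
   = 0.0418 + 0.5128 + 1.5054
Sum = 2.060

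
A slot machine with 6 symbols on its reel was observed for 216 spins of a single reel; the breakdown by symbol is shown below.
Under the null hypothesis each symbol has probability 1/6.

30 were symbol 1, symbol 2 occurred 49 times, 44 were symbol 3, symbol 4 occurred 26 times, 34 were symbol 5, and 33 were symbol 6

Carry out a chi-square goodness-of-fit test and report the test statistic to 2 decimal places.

10.61

Under H₀ each category has probability 1/6, so each expected count is 216/6 = 36.
cat           O        E   (O−E)²/E
symbol 1     30       36      1.000
symbol 2     49       36      4.694
symbol 3     44       36      1.778
symbol 4     26       36      2.778
symbol 5     34       36      0.111
symbol 6     33       36      0.250
Sum = 10.61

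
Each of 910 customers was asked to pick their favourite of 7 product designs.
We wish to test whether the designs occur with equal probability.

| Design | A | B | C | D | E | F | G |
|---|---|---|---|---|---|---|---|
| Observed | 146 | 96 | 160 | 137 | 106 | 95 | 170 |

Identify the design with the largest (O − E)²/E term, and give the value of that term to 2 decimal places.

G, 12.31

Under H₀ each category has probability 1/7, so each expected count is 910/7 = 130.
cat         O        E   (O−E)²/E
A         146      130      1.969
B          96      130      8.892
C         160      130      6.923
D         137      130      0.377
E         106      130      4.431
F          95      130      9.423
G         170      130     12.308
The largest term is for G: 12.31.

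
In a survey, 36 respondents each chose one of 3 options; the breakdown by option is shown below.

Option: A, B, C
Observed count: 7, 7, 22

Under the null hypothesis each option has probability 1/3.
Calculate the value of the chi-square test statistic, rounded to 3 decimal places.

12.500

Expected count for each of the 3 categories: 36/3 = 12.
A: (7 − 12)²/12 = 25/12 = 2.0833
B: (7 − 12)²/12 = 25/12 = 2.0833
C: (22 − 12)²/12 = 100/12 = 8.3333
Sum = 12.500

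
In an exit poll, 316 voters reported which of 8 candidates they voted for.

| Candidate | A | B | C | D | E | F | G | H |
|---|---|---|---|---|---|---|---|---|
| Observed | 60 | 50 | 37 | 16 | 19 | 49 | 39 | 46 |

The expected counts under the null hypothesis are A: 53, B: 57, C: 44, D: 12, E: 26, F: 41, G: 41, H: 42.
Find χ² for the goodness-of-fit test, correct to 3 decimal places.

A: (60 − 53)²/53 = 49/53 = 0.9245
B: (50 − 57)²/57 = 49/57 = 0.8596
C: (37 − 44)²/44 = 49/44 = 1.1136
D: (16 − 12)²/12 = 16/12 = 1.3333
E: (19 − 26)²/26 = 49/26 = 1.8846
F: (49 − 41)²/41 = 64/41 = 1.5610
G: (39 − 41)²/41 = 4/41 = 0.0976
H: (46 − 42)²/42 = 16/42 = 0.3810
Sum = 8.155

8.155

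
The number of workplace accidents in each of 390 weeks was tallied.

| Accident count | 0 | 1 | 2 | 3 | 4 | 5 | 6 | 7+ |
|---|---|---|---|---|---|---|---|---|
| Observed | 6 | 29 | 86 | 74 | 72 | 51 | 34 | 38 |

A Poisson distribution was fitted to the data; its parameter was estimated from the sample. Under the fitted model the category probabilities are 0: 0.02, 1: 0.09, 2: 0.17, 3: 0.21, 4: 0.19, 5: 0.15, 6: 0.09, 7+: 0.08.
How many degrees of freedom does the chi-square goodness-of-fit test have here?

6

There are k = 8 categories and 1 parameter estimated from the data, so df = 8 − 1 − 1 = 6.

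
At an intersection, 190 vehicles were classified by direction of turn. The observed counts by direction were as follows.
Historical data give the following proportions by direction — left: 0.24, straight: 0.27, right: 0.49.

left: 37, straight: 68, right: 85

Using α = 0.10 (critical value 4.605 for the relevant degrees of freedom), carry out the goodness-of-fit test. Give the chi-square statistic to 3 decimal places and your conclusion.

7.763; reject

Expected counts E_i = n·p_i: 190×0.24 = 45.6, 190×0.27 = 51.3, 190×0.49 = 93.1.
cat           O        E   (O−E)²/E
left         37     45.6     1.6219
straight     68     51.3     5.4365
right        85     93.1     0.7047
Sum = 7.763
df = 2. Since 7.763 > 4.605, we reject H₀.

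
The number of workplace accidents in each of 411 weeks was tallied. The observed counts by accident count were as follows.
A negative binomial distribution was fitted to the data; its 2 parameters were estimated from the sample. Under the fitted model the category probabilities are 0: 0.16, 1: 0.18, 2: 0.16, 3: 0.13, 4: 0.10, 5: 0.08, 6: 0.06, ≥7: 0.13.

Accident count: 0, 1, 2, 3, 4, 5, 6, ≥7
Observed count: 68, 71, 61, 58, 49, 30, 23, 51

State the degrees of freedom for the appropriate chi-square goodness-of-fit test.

5

There are k = 8 categories and 2 parameters estimated from the data, so df = 8 − 1 − 2 = 5.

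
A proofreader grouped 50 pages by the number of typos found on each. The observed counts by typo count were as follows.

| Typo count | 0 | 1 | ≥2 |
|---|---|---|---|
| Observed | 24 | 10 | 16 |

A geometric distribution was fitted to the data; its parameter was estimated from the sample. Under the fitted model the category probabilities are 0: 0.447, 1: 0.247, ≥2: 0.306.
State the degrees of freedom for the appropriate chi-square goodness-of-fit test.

There are k = 3 categories and 1 parameter estimated from the data, so df = 3 − 1 − 1 = 1.

1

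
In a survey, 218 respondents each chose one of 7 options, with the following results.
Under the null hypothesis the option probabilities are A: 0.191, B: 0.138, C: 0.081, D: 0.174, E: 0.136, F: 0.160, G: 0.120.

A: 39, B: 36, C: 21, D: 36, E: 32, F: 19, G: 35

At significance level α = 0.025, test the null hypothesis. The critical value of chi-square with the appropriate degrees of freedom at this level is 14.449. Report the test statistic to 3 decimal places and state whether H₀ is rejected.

12.465; do not reject

Expected counts E_i = n·p_i: 218×0.191 = 41.638, 218×0.138 = 30.084, 218×0.081 = 17.658, 218×0.174 = 37.932, 218×0.136 = 29.648, 218×0.160 = 34.88, 218×0.120 = 26.16.
A: (39 − 41.638)²/41.638 = 6.959044/41.638 = 0.1671
B: (36 − 30.084)²/30.084 = 34.999056/30.084 = 1.1634
C: (21 − 17.658)²/17.658 = 11.168964/17.658 = 0.6325
D: (36 − 37.932)²/37.932 = 3.732624/37.932 = 0.0984
E: (32 − 29.648)²/29.648 = 5.531904/29.648 = 0.1866
F: (19 − 34.88)²/34.88 = 252.1744/34.88 = 7.2298
G: (35 − 26.16)²/26.16 = 78.1456/26.16 = 2.9872
Sum = 12.465
df = 6. Since 12.465 < 14.449, we do not reject H₀.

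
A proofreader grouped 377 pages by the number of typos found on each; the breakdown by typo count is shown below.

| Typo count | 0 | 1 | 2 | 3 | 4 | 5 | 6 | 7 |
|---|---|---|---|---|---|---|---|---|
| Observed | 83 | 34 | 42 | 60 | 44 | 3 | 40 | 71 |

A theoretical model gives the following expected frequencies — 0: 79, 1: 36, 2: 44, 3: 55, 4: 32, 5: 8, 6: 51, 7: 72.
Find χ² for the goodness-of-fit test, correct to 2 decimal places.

10.87

0: (83 − 79)²/79 = 16/79 = 0.203
1: (34 − 36)²/36 = 4/36 = 0.111
2: (42 − 44)²/44 = 4/44 = 0.091
3: (60 − 55)²/55 = 25/55 = 0.455
4: (44 − 32)²/32 = 144/32 = 4.500
5: (3 − 8)²/8 = 25/8 = 3.125
6: (40 − 51)²/51 = 121/51 = 2.373
7: (71 − 72)²/72 = 1/72 = 0.014
Sum = 10.87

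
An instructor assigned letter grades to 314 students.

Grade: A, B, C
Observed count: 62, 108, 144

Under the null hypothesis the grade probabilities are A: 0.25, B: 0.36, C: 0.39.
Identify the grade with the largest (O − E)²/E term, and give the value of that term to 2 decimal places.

C, 3.79

Expected counts E_i = n·p_i: 314×0.25 = 78.5, 314×0.36 = 113.04, 314×0.39 = 122.46.
χ² = (62−78.5)²/78.5 + (108−113.04)²/113.04 + (144−122.46)²/122.46
   = 3.468 + 0.225 + 3.789
The largest term is for C: 3.79.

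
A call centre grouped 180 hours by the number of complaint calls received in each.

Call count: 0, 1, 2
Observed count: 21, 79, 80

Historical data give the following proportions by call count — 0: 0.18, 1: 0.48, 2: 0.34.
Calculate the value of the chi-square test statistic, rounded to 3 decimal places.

10.420

Expected counts E_i = n·p_i: 180×0.18 = 32.4, 180×0.48 = 86.4, 180×0.34 = 61.2.
χ² = (21−32.4)²/32.4 + (79−86.4)²/86.4 + (80−61.2)²/61.2
   = 4.0111 + 0.6338 + 5.7752
Sum = 10.420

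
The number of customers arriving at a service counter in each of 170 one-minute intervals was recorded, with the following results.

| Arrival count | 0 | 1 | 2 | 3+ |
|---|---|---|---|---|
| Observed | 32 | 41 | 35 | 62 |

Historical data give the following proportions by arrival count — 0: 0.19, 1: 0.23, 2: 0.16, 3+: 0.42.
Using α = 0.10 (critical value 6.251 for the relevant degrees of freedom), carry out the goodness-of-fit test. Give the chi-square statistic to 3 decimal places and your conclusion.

3.569; do not reject

Expected counts E_i = n·p_i: 170×0.19 = 32.3, 170×0.23 = 39.1, 170×0.16 = 27.2, 170×0.42 = 71.4.
0: (32 − 32.3)²/32.3 = 0.09/32.3 = 0.0028
1: (41 − 39.1)²/39.1 = 3.61/39.1 = 0.0923
2: (35 − 27.2)²/27.2 = 60.84/27.2 = 2.2368
3+: (62 − 71.4)²/71.4 = 88.36/71.4 = 1.2375
Sum = 3.569
df = 3. Since 3.569 < 6.251, we do not reject H₀.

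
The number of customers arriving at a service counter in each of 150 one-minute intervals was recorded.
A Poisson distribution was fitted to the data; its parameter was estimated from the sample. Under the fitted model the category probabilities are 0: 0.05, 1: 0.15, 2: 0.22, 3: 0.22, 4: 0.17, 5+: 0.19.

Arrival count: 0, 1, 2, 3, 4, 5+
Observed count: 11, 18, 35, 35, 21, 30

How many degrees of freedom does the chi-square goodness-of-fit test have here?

4

There are k = 6 categories and 1 parameter estimated from the data, so df = 6 − 1 − 1 = 4.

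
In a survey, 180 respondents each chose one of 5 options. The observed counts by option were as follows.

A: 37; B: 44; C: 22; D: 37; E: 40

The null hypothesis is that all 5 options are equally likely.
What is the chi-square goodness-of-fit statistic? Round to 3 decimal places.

7.722

Under H₀ each category has probability 1/5, so each expected count is 180/5 = 36.
χ² = (37−36)²/36 + (44−36)²/36 + (22−36)²/36 + (37−36)²/36 + (40−36)²/36
   = 0.0278 + 1.7778 + 5.4444 + 0.0278 + 0.4444
Sum = 7.722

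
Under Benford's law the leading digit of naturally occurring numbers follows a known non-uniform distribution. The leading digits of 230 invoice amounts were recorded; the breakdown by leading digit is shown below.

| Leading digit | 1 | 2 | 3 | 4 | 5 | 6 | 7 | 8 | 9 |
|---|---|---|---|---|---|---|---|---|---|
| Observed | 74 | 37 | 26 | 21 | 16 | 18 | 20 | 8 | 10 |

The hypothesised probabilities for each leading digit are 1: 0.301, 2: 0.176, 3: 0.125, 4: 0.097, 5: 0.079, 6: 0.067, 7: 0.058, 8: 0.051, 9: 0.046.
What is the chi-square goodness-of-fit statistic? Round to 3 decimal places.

6.205

Expected counts E_i = n·p_i: 230×0.301 = 69.23, 230×0.176 = 40.48, 230×0.125 = 28.75, 230×0.097 = 22.31, 230×0.079 = 18.17, 230×0.067 = 15.41, 230×0.058 = 13.34, 230×0.051 = 11.73, 230×0.046 = 10.58.
cat         O        E   (O−E)²/E
1          74    69.23     0.3287
2          37    40.48     0.2992
3          26    28.75     0.2630
4          21    22.31     0.0769
5          16    18.17     0.2592
6          18    15.41     0.4353
7          20    13.34     3.3250
8           8    11.73     1.1861
9          10    10.58     0.0318
Sum = 6.205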